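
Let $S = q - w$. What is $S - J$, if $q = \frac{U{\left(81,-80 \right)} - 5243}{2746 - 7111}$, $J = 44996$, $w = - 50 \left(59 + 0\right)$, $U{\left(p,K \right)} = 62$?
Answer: $- \frac{61175203}{1455} \approx -42045.0$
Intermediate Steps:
$w = -2950$ ($w = \left(-50\right) 59 = -2950$)
$q = \frac{1727}{1455}$ ($q = \frac{62 - 5243}{2746 - 7111} = - \frac{5181}{-4365} = \left(-5181\right) \left(- \frac{1}{4365}\right) = \frac{1727}{1455} \approx 1.1869$)
$S = \frac{4293977}{1455}$ ($S = \frac{1727}{1455} - -2950 = \frac{1727}{1455} + 2950 = \frac{4293977}{1455} \approx 2951.2$)
$S - J = \frac{4293977}{1455} - 44996 = - \frac{61175203}{1455}$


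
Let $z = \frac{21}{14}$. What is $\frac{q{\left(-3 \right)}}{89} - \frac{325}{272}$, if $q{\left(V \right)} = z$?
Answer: $- \frac{28517}{24208} \approx -1.178$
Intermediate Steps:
$z = \frac{3}{2}$ ($z = 21 \cdot \frac{1}{14} = \frac{3}{2} \approx 1.5$)
$q{\left(V \right)} = \frac{3}{2}$
$\frac{q{\left(-3 \right)}}{89} - \frac{325}{272} = \frac{3}{2 \cdot 89} - \frac{325}{272} = \frac{3}{2} \cdot \frac{1}{89} - \frac{325}{272} = \frac{3}{178} - \frac{325}{272} = - \frac{28517}{24208}$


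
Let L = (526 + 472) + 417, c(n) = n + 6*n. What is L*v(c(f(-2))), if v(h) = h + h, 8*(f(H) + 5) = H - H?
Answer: -99050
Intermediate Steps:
f(H) = -5 (f(H) = -5 + (H - H)/8 = -5 + (⅛)*0 = -5 + 0 = -5)
c(n) = 7*n
v(h) = 2*h
L = 1415 (L = 998 + 417 = 1415)
L*v(c(f(-2))) = 1415*(2*(7*(-5))) = 1415*(2*(-35)) = 1415*(-70) = -99050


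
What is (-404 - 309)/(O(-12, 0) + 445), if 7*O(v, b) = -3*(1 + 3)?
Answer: -4991/3103 ≈ -1.6084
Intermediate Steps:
O(v, b) = -12/7 (O(v, b) = (-3*(1 + 3))/7 = (-3*4)/7 = (1/7)*(-12) = -12/7)
(-404 - 309)/(O(-12, 0) + 445) = (-404 - 309)/(-12/7 + 445) = -713/3103/7 = -713*7/3103 = -4991/3103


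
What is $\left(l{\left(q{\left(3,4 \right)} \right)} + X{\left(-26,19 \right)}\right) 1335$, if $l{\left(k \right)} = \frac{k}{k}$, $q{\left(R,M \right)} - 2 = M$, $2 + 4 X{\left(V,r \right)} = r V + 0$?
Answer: $-164205$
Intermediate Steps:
$X{\left(V,r \right)} = - \frac{1}{2} + \frac{V r}{4}$ ($X{\left(V,r \right)} = - \frac{1}{2} + \frac{r V + 0}{4} = - \frac{1}{2} + \frac{V r + 0}{4} = - \frac{1}{2} + \frac{V r}{4}$)
$q{\left(R,M \right)} = 2 + M$
$l{\left(k \right)} = 1$
$\left(l{\left(q{\left(3,4 \right)} \right)} + X{\left(-26,19 \right)}\right) 1335 = \left(1 + \left(- \frac{1}{2} + \frac{1}{4} \left(-26\right) 19\right)\right) 1335 = \left(1 - 124\right) 1335 = \left(-123\right) 1335 = -164205$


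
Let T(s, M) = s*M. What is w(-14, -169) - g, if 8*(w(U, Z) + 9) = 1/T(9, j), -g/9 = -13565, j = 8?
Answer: -70326143/576 ≈ -1.2209e+5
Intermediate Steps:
g = 122085 (g = -9*(-13565) = 122085)
T(s, M) = M*s
w(U, Z) = -5183/576 (w(U, Z) = -9 + 1/(8*((8*9))) = -9 + (⅛)/72 = -9 + (⅛)*(1/72) = -9 + 1/576 = -5183/576)
w(-14, -169) - g = -5183/576 - 1*122085 = -5183/576 - 122085 = -70326143/576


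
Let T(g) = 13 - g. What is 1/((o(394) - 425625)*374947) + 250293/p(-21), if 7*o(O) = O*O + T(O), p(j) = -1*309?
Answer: -88357208461010361/109081665945320 ≈ -810.01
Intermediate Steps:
p(j) = -309
o(O) = 13/7 - O/7 + O**2/7 (o(O) = (O*O + (13 - O))/7 = (O**2 + (13 - O))/7 = (13 + O**2 - O)/7 = 13/7 - O/7 + O**2/7)
1/((o(394) - 425625)*374947) + 250293/p(-21) = 1/(((13/7 - 1/7*394 + (1/7)*394**2) - 425625)*374947) + 250293/(-309) = (1/374947)/((13/7 - 394/7 + (1/7)*155236) - 425625) + 250293*(-1/309) = (1/374947)/((13/7 - 394/7 + 155236/7) - 425625) - 83431/103 = (1/374947)/(154855/7 - 425625) - 83431/103 = (1/374947)/(-2824520/7) - 83431/103 = -7/2824520*1/374947 - 83431/103 = -7/1059045300440 - 83431/103 = -88357208461010361/109081665945320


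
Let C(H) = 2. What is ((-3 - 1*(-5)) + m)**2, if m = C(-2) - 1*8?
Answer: 16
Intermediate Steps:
m = -6 (m = 2 - 1*8 = 2 - 8 = -6)
((-3 - 1*(-5)) + m)**2 = ((-3 - 1*(-5)) - 6)**2 = ((-3 + 5) - 6)**2 = (2 - 6)**2 = (-4)**2 = 16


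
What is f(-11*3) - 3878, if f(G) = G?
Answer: -3911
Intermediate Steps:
f(-11*3) - 3878 = -11*3 - 3878 = -33 - 3878 = -3911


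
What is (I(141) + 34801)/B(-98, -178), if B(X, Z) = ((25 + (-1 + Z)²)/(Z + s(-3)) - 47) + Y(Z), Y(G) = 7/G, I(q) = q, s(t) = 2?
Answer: -273665744/1795349 ≈ -152.43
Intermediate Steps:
B(X, Z) = -47 + 7/Z + (25 + (-1 + Z)²)/(2 + Z) (B(X, Z) = ((25 + (-1 + Z)²)/(Z + 2) - 47) + 7/Z = ((25 + (-1 + Z)²)/(2 + Z) - 47) + 7/Z = (-47 + (25 + (-1 + Z)²)/(2 + Z)) + 7/Z = -47 + 7/Z + (25 + (-1 + Z)²)/(2 + Z))
(I(141) + 34801)/B(-98, -178) = (141 + 34801)/(((14 - 178*(-61 + (-178)² - 49*(-178)))/((-178)*(2 - 178)))) = 34942/((-1/178*(14 - 178*(-61 + 31684 + 8722))/(-176))) = 34942/((-1/178*(-1/176)*(14 - 178*40345))) = 34942/((-1/178*(-1/176)*(14 - 7181410))) = 34942/((-1/178*(-1/176)*(-7181396))) = 34942/(-1795349/7832) = 34942*(-7832/1795349) = -273665744/1795349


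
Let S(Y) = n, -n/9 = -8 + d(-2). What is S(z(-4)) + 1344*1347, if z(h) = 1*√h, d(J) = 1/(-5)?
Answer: 9052209/5 ≈ 1.8104e+6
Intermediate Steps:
d(J) = -⅕
z(h) = √h
n = 369/5 (n = -9*(-8 - ⅕) = -9*(-41/5) = 369/5 ≈ 73.800)
S(Y) = 369/5
S(z(-4)) + 1344*1347 = 369/5 + 1344*1347 = 369/5 + 1810368 = 9052209/5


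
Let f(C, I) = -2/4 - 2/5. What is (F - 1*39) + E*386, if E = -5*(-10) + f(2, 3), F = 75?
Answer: 94943/5 ≈ 18989.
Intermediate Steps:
f(C, I) = -9/10 (f(C, I) = -2*¼ - 2*⅕ = -½ - ⅖ = -9/10)
E = 491/10 (E = -5*(-10) - 9/10 = 50 - 9/10 = 491/10 ≈ 49.100)
(F - 1*39) + E*386 = (75 - 1*39) + (491/10)*386 = (75 - 39) + 94763/5 = 36 + 94763/5 = 94943/5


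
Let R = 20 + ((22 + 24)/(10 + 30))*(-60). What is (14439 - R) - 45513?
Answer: -31025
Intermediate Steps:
R = -49 (R = 20 + (46/40)*(-60) = 20 + (46*(1/40))*(-60) = 20 + (23/20)*(-60) = 20 - 69 = -49)
(14439 - R) - 45513 = (14439 - 1*(-49)) - 45513 = (14439 + 49) - 45513 = 14488 - 45513 = -31025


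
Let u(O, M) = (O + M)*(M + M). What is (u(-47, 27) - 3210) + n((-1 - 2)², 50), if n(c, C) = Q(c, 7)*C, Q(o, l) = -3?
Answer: -4440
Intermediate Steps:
n(c, C) = -3*C
u(O, M) = 2*M*(M + O) (u(O, M) = (M + O)*(2*M) = 2*M*(M + O))
(u(-47, 27) - 3210) + n((-1 - 2)², 50) = (2*27*(27 - 47) - 3210) - 3*50 = (2*27*(-20) - 3210) - 150 = (-1080 - 3210) - 150 = -4290 - 150 = -4440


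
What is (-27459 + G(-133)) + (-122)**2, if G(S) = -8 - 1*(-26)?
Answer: -12557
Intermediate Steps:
G(S) = 18 (G(S) = -8 + 26 = 18)
(-27459 + G(-133)) + (-122)**2 = (-27459 + 18) + (-122)**2 = -27441 + 14884 = -12557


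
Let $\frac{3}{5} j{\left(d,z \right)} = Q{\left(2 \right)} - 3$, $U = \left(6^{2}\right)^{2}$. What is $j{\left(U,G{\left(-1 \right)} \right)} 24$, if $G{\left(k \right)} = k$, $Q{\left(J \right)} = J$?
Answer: $-40$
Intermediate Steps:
$U = 1296$ ($U = 36^{2} = 1296$)
$j{\left(d,z \right)} = - \frac{5}{3}$ ($j{\left(d,z \right)} = \frac{5 \left(2 - 3\right)}{3} = \frac{5}{3} \left(-1\right) = - \frac{5}{3}$)
$j{\left(U,G{\left(-1 \right)} \right)} 24 = \left(- \frac{5}{3}\right) 24 = -40$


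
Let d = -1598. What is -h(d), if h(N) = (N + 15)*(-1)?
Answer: -1583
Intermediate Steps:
h(N) = -15 - N (h(N) = (15 + N)*(-1) = -15 - N)
-h(d) = -(-15 - 1*(-1598)) = -(-15 + 1598) = -1*1583 = -1583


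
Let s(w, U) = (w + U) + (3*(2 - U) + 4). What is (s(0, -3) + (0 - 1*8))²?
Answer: 64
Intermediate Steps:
s(w, U) = 10 + w - 2*U (s(w, U) = (U + w) + ((6 - 3*U) + 4) = (U + w) + (10 - 3*U) = 10 + w - 2*U)
(s(0, -3) + (0 - 1*8))² = ((10 + 0 - 2*(-3)) + (0 - 1*8))² = ((10 + 0 + 6) + (0 - 8))² = (16 - 8)² = 8² = 64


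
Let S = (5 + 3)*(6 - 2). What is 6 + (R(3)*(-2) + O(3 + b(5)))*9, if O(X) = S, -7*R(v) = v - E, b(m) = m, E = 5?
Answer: 2022/7 ≈ 288.86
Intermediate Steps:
R(v) = 5/7 - v/7 (R(v) = -(v - 1*5)/7 = -(v - 5)/7 = -(-5 + v)/7 = 5/7 - v/7)
S = 32 (S = 8*4 = 32)
O(X) = 32
6 + (R(3)*(-2) + O(3 + b(5)))*9 = 6 + ((5/7 - 1/7*3)*(-2) + 32)*9 = 6 + ((5/7 - 3/7)*(-2) + 32)*9 = 6 + ((2/7)*(-2) + 32)*9 = 6 + (-4/7 + 32)*9 = 6 + (220/7)*9 = 6 + 1980/7 = 2022/7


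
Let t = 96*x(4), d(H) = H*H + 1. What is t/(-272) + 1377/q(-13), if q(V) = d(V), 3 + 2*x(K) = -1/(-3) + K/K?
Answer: 1427/170 ≈ 8.3941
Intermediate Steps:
x(K) = -⅚ (x(K) = -3/2 + (-1/(-3) + K/K)/2 = -3/2 + (-1*(-⅓) + 1)/2 = -3/2 + (⅓ + 1)/2 = -3/2 + (½)*(4/3) = -3/2 + ⅔ = -⅚)
d(H) = 1 + H² (d(H) = H² + 1 = 1 + H²)
q(V) = 1 + V²
t = -80 (t = 96*(-⅚) = -80)
t/(-272) + 1377/q(-13) = -80/(-272) + 1377/(1 + (-13)²) = -80*(-1/272) + 1377/(1 + 169) = 5/17 + 1377/170 = 5/17 + 1377*(1/170) = 5/17 + 81/10 = 1427/170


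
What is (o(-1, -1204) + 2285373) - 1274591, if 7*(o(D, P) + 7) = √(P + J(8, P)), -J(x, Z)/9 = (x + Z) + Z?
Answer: 1010775 + 2*√5099/7 ≈ 1.0108e+6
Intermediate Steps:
J(x, Z) = -18*Z - 9*x (J(x, Z) = -9*((x + Z) + Z) = -9*((Z + x) + Z) = -9*(x + 2*Z) = -18*Z - 9*x)
o(D, P) = -7 + √(-72 - 17*P)/7 (o(D, P) = -7 + √(P + (-18*P - 9*8))/7 = -7 + √(P + (-18*P - 72))/7 = -7 + √(P + (-72 - 18*P))/7 = -7 + √(-72 - 17*P)/7)
(o(-1, -1204) + 2285373) - 1274591 = ((-7 + √(-72 - 17*(-1204))/7) + 2285373) - 1274591 = ((-7 + √(-72 + 20468)/7) + 2285373) - 1274591 = ((-7 + √20396/7) + 2285373) - 1274591 = ((-7 + (2*√5099)/7) + 2285373) - 1274591 = ((-7 + 2*√5099/7) + 2285373) - 1274591 = (2285366 + 2*√5099/7) - 1274591 = 1010775 + 2*√5099/7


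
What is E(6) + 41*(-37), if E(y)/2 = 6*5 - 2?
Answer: -1461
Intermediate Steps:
E(y) = 56 (E(y) = 2*(6*5 - 2) = 2*(30 - 2) = 2*28 = 56)
E(6) + 41*(-37) = 56 + 41*(-37) = 56 - 1517 = -1461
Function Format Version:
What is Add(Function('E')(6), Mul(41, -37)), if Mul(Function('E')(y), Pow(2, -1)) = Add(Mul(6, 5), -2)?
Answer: -1461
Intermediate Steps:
Function('E')(y) = 56 (Function('E')(y) = Mul(2, Add(Mul(6, 5), -2)) = Mul(2, Add(30, -2)) = Mul(2, 28) = 56)
Add(Function('E')(6), Mul(41, -37)) = Add(56, Mul(41, -37)) = Add(56, -1517) = -1461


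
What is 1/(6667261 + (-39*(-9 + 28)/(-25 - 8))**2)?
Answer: 121/806799590 ≈ 1.4998e-7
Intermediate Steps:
1/(6667261 + (-39*(-9 + 28)/(-25 - 8))**2) = 1/(6667261 + (-741/(-33))**2) = 1/(6667261 + (-741*(-1)/33)**2) = 1/(6667261 + (-39*(-19/33))**2) = 1/(6667261 + (247/11)**2) = 1/(6667261 + 61009/121) = 1/(806799590/121) = 121/806799590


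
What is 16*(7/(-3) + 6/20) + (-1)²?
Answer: -473/15 ≈ -31.533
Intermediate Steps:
16*(7/(-3) + 6/20) + (-1)² = 16*(7*(-⅓) + 6*(1/20)) + 1 = 16*(-7/3 + 3/10) + 1 = 16*(-61/30) + 1 = -488/15 + 1 = -473/15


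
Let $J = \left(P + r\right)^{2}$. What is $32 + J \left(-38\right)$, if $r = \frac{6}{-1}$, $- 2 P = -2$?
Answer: $-918$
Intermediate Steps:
$P = 1$ ($P = \left(- \frac{1}{2}\right) \left(-2\right) = 1$)
$r = -6$ ($r = 6 \left(-1\right) = -6$)
$J = 25$ ($J = \left(1 - 6\right)^{2} = \left(-5\right)^{2} = 25$)
$32 + J \left(-38\right) = 32 + 25 \left(-38\right) = 32 - 950 = -918$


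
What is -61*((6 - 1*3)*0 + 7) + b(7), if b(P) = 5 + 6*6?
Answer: -386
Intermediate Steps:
b(P) = 41 (b(P) = 5 + 36 = 41)
-61*((6 - 1*3)*0 + 7) + b(7) = -61*((6 - 1*3)*0 + 7) + 41 = -61*((6 - 3)*0 + 7) + 41 = -61*(3*0 + 7) + 41 = -61*(0 + 7) + 41 = -61*7 + 41 = -427 + 41 = -386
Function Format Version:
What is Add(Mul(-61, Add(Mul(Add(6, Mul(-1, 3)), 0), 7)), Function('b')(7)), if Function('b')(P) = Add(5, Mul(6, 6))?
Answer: -386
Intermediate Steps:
Function('b')(P) = 41 (Function('b')(P) = Add(5, 36) = 41)
Add(Mul(-61, Add(Mul(Add(6, Mul(-1, 3)), 0), 7)), Function('b')(7)) = Add(Mul(-61, Add(Mul(Add(6, Mul(-1, 3)), 0), 7)), 41) = Add(Mul(-61, Add(Mul(Add(6, -3), 0), 7)), 41) = Add(Mul(-61, Add(Mul(3, 0), 7)), 41) = Add(Mul(-61, Add(0, 7)), 41) = Add(Mul(-61, 7), 41) = Add(-427, 41) = -386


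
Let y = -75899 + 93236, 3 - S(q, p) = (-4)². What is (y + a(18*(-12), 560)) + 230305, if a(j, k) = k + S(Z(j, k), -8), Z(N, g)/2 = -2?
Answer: 248189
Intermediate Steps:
Z(N, g) = -4 (Z(N, g) = 2*(-2) = -4)
S(q, p) = -13 (S(q, p) = 3 - 1*(-4)² = 3 - 1*16 = 3 - 16 = -13)
y = 17337
a(j, k) = -13 + k (a(j, k) = k - 13 = -13 + k)
(y + a(18*(-12), 560)) + 230305 = (17337 + (-13 + 560)) + 230305 = (17337 + 547) + 230305 = 17884 + 230305 = 248189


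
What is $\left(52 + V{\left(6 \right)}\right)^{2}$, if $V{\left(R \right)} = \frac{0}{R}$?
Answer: $2704$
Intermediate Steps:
$V{\left(R \right)} = 0$
$\left(52 + V{\left(6 \right)}\right)^{2} = \left(52 + 0\right)^{2} = 52^{2} = 2704$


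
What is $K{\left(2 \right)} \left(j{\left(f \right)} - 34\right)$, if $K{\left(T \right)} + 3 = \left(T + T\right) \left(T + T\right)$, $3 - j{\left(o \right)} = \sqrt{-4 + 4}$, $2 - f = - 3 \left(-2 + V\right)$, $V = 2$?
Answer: $-403$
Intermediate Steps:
$f = 2$ ($f = 2 - - 3 \left(-2 + 2\right) = 2 - \left(-3\right) 0 = 2 - 0 = 2 + 0 = 2$)
$j{\left(o \right)} = 3$ ($j{\left(o \right)} = 3 - \sqrt{-4 + 4} = 3 - \sqrt{0} = 3 - 0 = 3 + 0 = 3$)
$K{\left(T \right)} = -3 + 4 T^{2}$ ($K{\left(T \right)} = -3 + \left(T + T\right) \left(T + T\right) = -3 + 2 T 2 T = -3 + 4 T^{2}$)
$K{\left(2 \right)} \left(j{\left(f \right)} - 34\right) = \left(-3 + 4 \cdot 2^{2}\right) \left(3 - 34\right) = \left(-3 + 4 \cdot 4\right) \left(-31\right) = \left(-3 + 16\right) \left(-31\right) = 13 \left(-31\right) = -403$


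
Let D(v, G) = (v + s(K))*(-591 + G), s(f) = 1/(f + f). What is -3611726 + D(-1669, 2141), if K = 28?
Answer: -173562153/28 ≈ -6.1986e+6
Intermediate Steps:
s(f) = 1/(2*f)
D(v, G) = (-591 + G)*(1/56 + v) (D(v, G) = (v + (½)/28)*(-591 + G) = (v + (½)*(1/28))*(-591 + G) = (v + 1/56)*(-591 + G) = (1/56 + v)*(-591 + G) = (-591 + G)*(1/56 + v))
-3611726 + D(-1669, 2141) = -3611726 + (-591/56 - 591*(-1669) + (1/56)*2141 + 2141*(-1669)) = -3611726 + (-591/56 + 986379 + 2141/56 - 3573329) = -3611726 - 72433825/28 = -173562153/28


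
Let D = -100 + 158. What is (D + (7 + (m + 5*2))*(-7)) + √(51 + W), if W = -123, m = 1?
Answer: -68 + 6*I*√2 ≈ -68.0 + 8.4853*I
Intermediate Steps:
D = 58
(D + (7 + (m + 5*2))*(-7)) + √(51 + W) = (58 + (7 + (1 + 5*2))*(-7)) + √(51 - 123) = (58 + (7 + (1 + 10))*(-7)) + √(-72) = (58 + (7 + 11)*(-7)) + 6*I*√2 = (58 + 18*(-7)) + 6*I*√2 = (58 - 126) + 6*I*√2 = -68 + 6*I*√2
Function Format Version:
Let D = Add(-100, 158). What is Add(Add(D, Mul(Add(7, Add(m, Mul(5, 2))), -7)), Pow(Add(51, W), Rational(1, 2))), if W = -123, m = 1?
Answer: Add(-68, Mul(6, I, Pow(2, Rational(1, 2)))) ≈ Add(-68.000, Mul(8.4853, I))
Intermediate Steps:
D = 58
Add(Add(D, Mul(Add(7, Add(m, Mul(5, 2))), -7)), Pow(Add(51, W), Rational(1, 2))) = Add(Add(58, Mul(Add(7, Add(1, Mul(5, 2))), -7)), Pow(Add(51, -123), Rational(1, 2))) = Add(Add(58, Mul(Add(7, Add(1, 10)), -7)), Pow(-72, Rational(1, 2))) = Add(Add(58, Mul(Add(7, 11), -7)), Mul(6, I, Pow(2, Rational(1, 2)))) = Add(Add(58, Mul(18, -7)), Mul(6, I, Pow(2, Rational(1, 2)))) = Add(Add(58, -126), Mul(6, I, Pow(2, Rational(1, 2)))) = Add(-68, Mul(6, I, Pow(2, Rational(1, 2))))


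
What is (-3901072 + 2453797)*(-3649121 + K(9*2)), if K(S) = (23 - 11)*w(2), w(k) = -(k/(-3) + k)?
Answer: 5281304751675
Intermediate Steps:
w(k) = -2*k/3 (w(k) = -(k*(-⅓) + k) = -(-k/3 + k) = -2*k/3)
K(S) = -16 (K(S) = (23 - 11)*(-⅔*2) = 12*(-4/3) = -16)
(-3901072 + 2453797)*(-3649121 + K(9*2)) = (-3901072 + 2453797)*(-3649121 - 16) = -1447275*(-3649137) = 5281304751675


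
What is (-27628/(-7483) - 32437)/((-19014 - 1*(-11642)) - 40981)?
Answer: 242698443/361825499 ≈ 0.67076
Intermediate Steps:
(-27628/(-7483) - 32437)/((-19014 - 1*(-11642)) - 40981) = (-27628*(-1/7483) - 32437)/((-19014 + 11642) - 40981) = (27628/7483 - 32437)/(-7372 - 40981) = -242698443/7483/(-48353) = -242698443/7483*(-1/48353) = 242698443/361825499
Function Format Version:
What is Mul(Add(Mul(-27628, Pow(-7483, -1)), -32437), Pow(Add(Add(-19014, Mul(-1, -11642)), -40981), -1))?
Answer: Rational(242698443, 361825499) ≈ 0.67076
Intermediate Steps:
Mul(Add(Mul(-27628, Pow(-7483, -1)), -32437), Pow(Add(Add(-19014, Mul(-1, -11642)), -40981), -1)) = Mul(Add(Mul(-27628, Rational(-1, 7483)), -32437), Pow(Add(Add(-19014, 11642), -40981), -1)) = Mul(Add(Rational(27628, 7483), -32437), Pow(Add(-7372, -40981), -1)) = Mul(Rational(-242698443, 7483), Pow(-48353, -1)) = Mul(Rational(-242698443, 7483), Rational(-1, 48353)) = Rational(242698443, 361825499)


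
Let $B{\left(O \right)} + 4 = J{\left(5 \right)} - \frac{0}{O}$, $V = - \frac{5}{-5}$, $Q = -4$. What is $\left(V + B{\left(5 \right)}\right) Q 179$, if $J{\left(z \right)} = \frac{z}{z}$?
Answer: $1432$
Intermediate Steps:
$J{\left(z \right)} = 1$
$V = 1$ ($V = \left(-5\right) \left(- \frac{1}{5}\right) = 1$)
$B{\left(O \right)} = -3$ ($B{\left(O \right)} = -4 + \left(1 - \frac{0}{O}\right) = -4 + \left(1 - 0\right) = -4 + \left(1 + 0\right) = -4 + 1 = -3$)
$\left(V + B{\left(5 \right)}\right) Q 179 = \left(1 - 3\right) \left(-4\right) 179 = \left(-2\right) \left(-4\right) 179 = 8 \cdot 179 = 1432$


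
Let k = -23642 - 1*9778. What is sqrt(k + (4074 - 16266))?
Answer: 6*I*sqrt(1267) ≈ 213.57*I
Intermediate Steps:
k = -33420 (k = -23642 - 9778 = -33420)
sqrt(k + (4074 - 16266)) = sqrt(-33420 + (4074 - 16266)) = sqrt(-33420 - 12192) = sqrt(-45612) = 6*I*sqrt(1267)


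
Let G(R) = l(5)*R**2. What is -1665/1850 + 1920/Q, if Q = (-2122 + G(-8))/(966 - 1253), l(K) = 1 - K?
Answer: 66939/290 ≈ 230.82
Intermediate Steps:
G(R) = -4*R**2 (G(R) = (1 - 1*5)*R**2 = (1 - 5)*R**2 = -4*R**2)
Q = 58/7 (Q = (-2122 - 4*(-8)**2)/(966 - 1253) = (-2122 - 4*64)/(-287) = (-2122 - 256)*(-1/287) = -2378*(-1/287) = 58/7 ≈ 8.2857)
-1665/1850 + 1920/Q = -1665/1850 + 1920/(58/7) = -1665*1/1850 + 1920*(7/58) = -9/10 + 6720/29 = 66939/290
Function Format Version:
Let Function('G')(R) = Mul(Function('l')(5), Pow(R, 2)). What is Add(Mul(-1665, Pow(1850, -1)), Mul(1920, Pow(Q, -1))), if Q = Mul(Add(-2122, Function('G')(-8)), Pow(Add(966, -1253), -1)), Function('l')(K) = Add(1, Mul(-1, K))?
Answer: Rational(66939, 290) ≈ 230.82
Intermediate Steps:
Function('G')(R) = Mul(-4, Pow(R, 2)) (Function('G')(R) = Mul(Add(1, Mul(-1, 5)), Pow(R, 2)) = Mul(Add(1, -5), Pow(R, 2)) = Mul(-4, Pow(R, 2)))
Q = Rational(58, 7) (Q = Mul(Add(-2122, Mul(-4, Pow(-8, 2))), Pow(Add(966, -1253), -1)) = Mul(Add(-2122, Mul(-4, 64)), Pow(-287, -1)) = Mul(Add(-2122, -256), Rational(-1, 287)) = Mul(-2378, Rational(-1, 287)) = Rational(58, 7) ≈ 8.2857)
Add(Mul(-1665, Pow(1850, -1)), Mul(1920, Pow(Q, -1))) = Add(Mul(-1665, Pow(1850, -1)), Mul(1920, Pow(Rational(58, 7), -1))) = Add(Mul(-1665, Rational(1, 1850)), Mul(1920, Rational(7, 58))) = Add(Rational(-9, 10), Rational(6720, 29)) = Rational(66939, 290)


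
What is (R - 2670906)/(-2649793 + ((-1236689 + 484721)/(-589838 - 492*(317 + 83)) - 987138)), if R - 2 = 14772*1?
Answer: 1044707182108/1430473688005 ≈ 0.73032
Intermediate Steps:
R = 14774 (R = 2 + 14772*1 = 2 + 14772 = 14774)
(R - 2670906)/(-2649793 + ((-1236689 + 484721)/(-589838 - 492*(317 + 83)) - 987138)) = (14774 - 2670906)/(-2649793 + ((-1236689 + 484721)/(-589838 - 492*(317 + 83)) - 987138)) = -2656132/(-2649793 + (-751968/(-589838 - 492*400) - 987138)) = -2656132/(-2649793 + (-751968/(-589838 - 196800) - 987138)) = -2656132/(-2649793 + (-751968/(-786638) - 987138)) = -2656132/(-2649793 + (-751968*(-1/786638) - 987138)) = -2656132/(-2649793 + (375984/393319 - 987138)) = -2656132/(-2649793 - 388259755038/393319) = -2656132/(-1430473688005/393319) = -2656132*(-393319/1430473688005) = 1044707182108/1430473688005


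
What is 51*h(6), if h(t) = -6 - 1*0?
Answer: -306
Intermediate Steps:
h(t) = -6 (h(t) = -6 + 0 = -6)
51*h(6) = 51*(-6) = -306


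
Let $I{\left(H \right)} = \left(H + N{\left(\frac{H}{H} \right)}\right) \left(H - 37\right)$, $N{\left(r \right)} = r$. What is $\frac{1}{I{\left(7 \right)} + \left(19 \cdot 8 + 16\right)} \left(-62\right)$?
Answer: $\frac{31}{36} \approx 0.86111$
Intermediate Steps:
$I{\left(H \right)} = \left(1 + H\right) \left(-37 + H\right)$ ($I{\left(H \right)} = \left(H + \frac{H}{H}\right) \left(H - 37\right) = \left(H + 1\right) \left(-37 + H\right) = \left(1 + H\right) \left(-37 + H\right)$)
$\frac{1}{I{\left(7 \right)} + \left(19 \cdot 8 + 16\right)} \left(-62\right) = \frac{1}{\left(-37 + 7^{2} - 252\right) + \left(19 \cdot 8 + 16\right)} \left(-62\right) = \frac{1}{\left(-37 + 49 - 252\right) + \left(152 + 16\right)} \left(-62\right) = \frac{1}{-240 + 168} \left(-62\right) = \frac{1}{-72} \left(-62\right) = \left(- \frac{1}{72}\right) \left(-62\right) = \frac{31}{36}$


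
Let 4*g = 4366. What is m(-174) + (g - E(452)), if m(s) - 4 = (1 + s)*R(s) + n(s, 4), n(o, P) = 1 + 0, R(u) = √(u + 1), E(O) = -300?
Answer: 2793/2 - 173*I*√173 ≈ 1396.5 - 2275.5*I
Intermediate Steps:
g = 2183/2 (g = (¼)*4366 = 2183/2 ≈ 1091.5)
R(u) = √(1 + u)
n(o, P) = 1
m(s) = 5 + (1 + s)^(3/2) (m(s) = 4 + ((1 + s)*√(1 + s) + 1) = 4 + ((1 + s)^(3/2) + 1) = 4 + (1 + (1 + s)^(3/2)) = 5 + (1 + s)^(3/2))
m(-174) + (g - E(452)) = (5 + √(1 - 174) - 174*√(1 - 174)) + (2183/2 - 1*(-300)) = (5 + √(-173) - 174*I*√173) + (2183/2 + 300) = (5 + I*√173 - 174*I*√173) + 2783/2 = (5 - 173*I*√173) + 2783/2 = 2793/2 - 173*I*√173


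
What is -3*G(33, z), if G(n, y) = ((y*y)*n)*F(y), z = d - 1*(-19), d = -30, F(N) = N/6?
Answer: 43923/2 ≈ 21962.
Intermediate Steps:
F(N) = N/6 (F(N) = N*(⅙) = N/6)
z = -11 (z = -30 - 1*(-19) = -30 + 19 = -11)
G(n, y) = n*y³/6 (G(n, y) = ((y*y)*n)*(y/6) = (y²*n)*(y/6) = (n*y²)*(y/6) = n*y³/6)
-3*G(33, z) = -33*(-11)³/2 = -33*(-1331)/2 = -3*(-14641/2) = 43923/2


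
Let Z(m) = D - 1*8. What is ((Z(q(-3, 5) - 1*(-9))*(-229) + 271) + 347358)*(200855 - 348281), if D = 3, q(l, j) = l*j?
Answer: -51418355724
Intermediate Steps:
q(l, j) = j*l
Z(m) = -5 (Z(m) = 3 - 1*8 = 3 - 8 = -5)
((Z(q(-3, 5) - 1*(-9))*(-229) + 271) + 347358)*(200855 - 348281) = ((-5*(-229) + 271) + 347358)*(200855 - 348281) = ((1145 + 271) + 347358)*(-147426) = (1416 + 347358)*(-147426) = 348774*(-147426) = -51418355724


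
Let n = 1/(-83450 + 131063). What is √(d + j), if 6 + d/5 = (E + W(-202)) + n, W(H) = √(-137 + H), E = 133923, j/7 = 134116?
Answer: √(3646232410904358 + 11334988845*I*√339)/47613 ≈ 1268.2 + 0.036295*I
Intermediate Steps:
j = 938812 (j = 7*134116 = 938812)
n = 1/47613 ≈ 2.1003e-5
d = 31880950610/47613 + 5*I*√339 (d = -30 + 5*((133923 + √(-137 - 202)) + 1/47613) = -30 + 5*((133923 + √(-339)) + 1/47613) = -30 + 5*((133923 + I*√339) + 1/47613) = -30 + 5*(6376475800/47613 + I*√339) = -30 + (31882379000/47613 + 5*I*√339) = 31880950610/47613 + 5*I*√339 ≈ 6.6959e+5 + 92.06*I)
√(d + j) = √((31880950610/47613 + 5*I*√339) + 938812) = √(76580606366/47613 + 5*I*√339)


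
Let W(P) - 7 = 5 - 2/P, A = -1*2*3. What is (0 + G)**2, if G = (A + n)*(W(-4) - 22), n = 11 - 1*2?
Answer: 3249/4 ≈ 812.25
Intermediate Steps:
A = -6 (A = -2*3 = -6)
W(P) = 12 - 2/P (W(P) = 7 + (5 - 2/P) = 12 - 2/P)
n = 9 (n = 11 - 2 = 9)
G = -57/2 (G = (-6 + 9)*((12 - 2/(-4)) - 22) = 3*((12 - 2*(-1/4)) - 22) = 3*((12 + 1/2) - 22) = 3*(25/2 - 22) = 3*(-19/2) = -57/2 ≈ -28.500)
(0 + G)**2 = (0 - 57/2)**2 = (-57/2)**2 = 3249/4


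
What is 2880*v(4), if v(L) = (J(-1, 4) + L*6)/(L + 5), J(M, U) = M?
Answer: 7360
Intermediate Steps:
v(L) = (-1 + 6*L)/(5 + L) (v(L) = (-1 + L*6)/(L + 5) = (-1 + 6*L)/(5 + L))
2880*v(4) = 2880*((-1 + 6*4)/(5 + 4)) = 2880*((-1 + 24)/9) = 2880*((1/9)*23) = 2880*(23/9) = 7360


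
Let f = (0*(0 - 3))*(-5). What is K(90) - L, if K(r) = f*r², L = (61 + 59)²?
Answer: -14400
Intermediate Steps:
f = 0 (f = (0*(-3))*(-5) = 0*(-5) = 0)
L = 14400 (L = 120² = 14400)
K(r) = 0 (K(r) = 0*r² = 0)
K(90) - L = 0 - 1*14400 = 0 - 14400 = -14400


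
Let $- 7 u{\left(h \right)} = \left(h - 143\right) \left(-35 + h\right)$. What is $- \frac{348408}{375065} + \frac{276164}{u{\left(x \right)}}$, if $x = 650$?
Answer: $- \frac{166738302212}{23389428465} \approx -7.1288$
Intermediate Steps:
$u{\left(h \right)} = - \frac{\left(-143 + h\right) \left(-35 + h\right)}{7}$ ($u{\left(h \right)} = - \frac{\left(h - 143\right) \left(-35 + h\right)}{7} = - \frac{\left(-143 + h\right) \left(-35 + h\right)}{7}$)
$- \frac{348408}{375065} + \frac{276164}{u{\left(x \right)}} = - \frac{348408}{375065} + \frac{276164}{-715 - \frac{650^{2}}{7} + \frac{178}{7} \cdot 650} = \left(-348408\right) \frac{1}{375065} + \frac{276164}{-715 - \frac{422500}{7} + \frac{115700}{7}} = - \frac{348408}{375065} + \frac{276164}{-715 - \frac{422500}{7} + \frac{115700}{7}} = - \frac{348408}{375065} + \frac{276164}{- \frac{311805}{7}} = - \frac{348408}{375065} + 276164 \left(- \frac{7}{311805}\right) = - \frac{348408}{375065} - \frac{1933148}{311805} = - \frac{166738302212}{23389428465}$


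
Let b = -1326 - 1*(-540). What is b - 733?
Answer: -1519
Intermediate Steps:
b = -786 (b = -1326 + 540 = -786)
b - 733 = -786 - 733 = -1519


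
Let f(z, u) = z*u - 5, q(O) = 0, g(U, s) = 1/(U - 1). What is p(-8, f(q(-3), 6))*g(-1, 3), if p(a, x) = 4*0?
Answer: 0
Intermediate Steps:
g(U, s) = 1/(-1 + U)
f(z, u) = -5 + u*z (f(z, u) = u*z - 5 = -5 + u*z)
p(a, x) = 0
p(-8, f(q(-3), 6))*g(-1, 3) = 0/(-1 - 1) = 0/(-2) = 0*(-1/2) = 0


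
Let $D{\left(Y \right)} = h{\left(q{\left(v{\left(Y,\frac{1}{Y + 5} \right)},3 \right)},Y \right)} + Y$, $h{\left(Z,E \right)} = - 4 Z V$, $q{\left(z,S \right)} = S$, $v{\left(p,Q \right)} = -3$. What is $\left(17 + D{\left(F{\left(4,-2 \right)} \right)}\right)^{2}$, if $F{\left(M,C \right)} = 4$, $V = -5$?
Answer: $6561$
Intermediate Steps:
$h{\left(Z,E \right)} = 20 Z$ ($h{\left(Z,E \right)} = - 4 Z \left(-5\right) = 20 Z$)
$D{\left(Y \right)} = 60 + Y$ ($D{\left(Y \right)} = 20 \cdot 3 + Y = 60 + Y$)
$\left(17 + D{\left(F{\left(4,-2 \right)} \right)}\right)^{2} = \left(17 + \left(60 + 4\right)\right)^{2} = \left(17 + 64\right)^{2} = 81^{2} = 6561$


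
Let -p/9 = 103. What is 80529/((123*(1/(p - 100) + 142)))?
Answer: 27567761/5979153 ≈ 4.6106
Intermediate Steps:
p = -927 (p = -9*103 = -927)
80529/((123*(1/(p - 100) + 142))) = 80529/((123*(1/(-927 - 100) + 142))) = 80529/((123*(1/(-1027) + 142))) = 80529/((123*(-1/1027 + 142))) = 80529/((123*(145833/1027))) = 80529/(17937459/1027) = 80529*(1027/17937459) = 27567761/5979153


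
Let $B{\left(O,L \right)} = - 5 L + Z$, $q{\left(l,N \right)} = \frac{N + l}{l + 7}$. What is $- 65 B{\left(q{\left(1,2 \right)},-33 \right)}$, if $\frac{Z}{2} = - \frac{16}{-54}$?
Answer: $- \frac{290615}{27} \approx -10764.0$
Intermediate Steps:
$Z = \frac{16}{27}$ ($Z = 2 \left(- \frac{16}{-54}\right) = 2 \left(\left(-16\right) \left(- \frac{1}{54}\right)\right) = 2 \cdot \frac{8}{27} = \frac{16}{27} \approx 0.59259$)
$q{\left(l,N \right)} = \frac{N + l}{7 + l}$
$B{\left(O,L \right)} = \frac{16}{27} - 5 L$ ($B{\left(O,L \right)} = - 5 L + \frac{16}{27} = \frac{16}{27} - 5 L$)
$- 65 B{\left(q{\left(1,2 \right)},-33 \right)} = - 65 \left(\frac{16}{27} - -165\right) = - 65 \left(\frac{16}{27} + 165\right) = \left(-65\right) \frac{4471}{27} = - \frac{290615}{27}$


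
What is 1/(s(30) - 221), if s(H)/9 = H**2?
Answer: 1/7879 ≈ 0.00012692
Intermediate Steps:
s(H) = 9*H**2
1/(s(30) - 221) = 1/(9*30**2 - 221) = 1/(9*900 - 221) = 1/(8100 - 221) = 1/7879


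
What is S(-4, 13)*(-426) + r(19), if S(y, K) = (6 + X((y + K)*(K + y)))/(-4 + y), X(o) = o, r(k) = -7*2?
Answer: 18475/4 ≈ 4618.8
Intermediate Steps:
r(k) = -14
S(y, K) = (6 + (K + y)**2)/(-4 + y) (S(y, K) = (6 + (y + K)*(K + y))/(-4 + y) = (6 + (K + y)*(K + y))/(-4 + y) = (6 + (K + y)**2)/(-4 + y))
S(-4, 13)*(-426) + r(19) = ((6 + 13**2 + (-4)**2 + 2*13*(-4))/(-4 - 4))*(-426) - 14 = ((6 + 169 + 16 - 104)/(-8))*(-426) - 14 = -1/8*87*(-426) - 14 = -87/8*(-426) - 14 = 18531/4 - 14 = 18475/4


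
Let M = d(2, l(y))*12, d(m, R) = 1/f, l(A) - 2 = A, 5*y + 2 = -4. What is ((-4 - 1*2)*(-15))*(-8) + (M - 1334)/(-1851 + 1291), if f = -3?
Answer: -200931/280 ≈ -717.61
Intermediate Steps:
y = -6/5 (y = -2/5 + (1/5)*(-4) = -2/5 - 4/5 = -6/5 ≈ -1.2000)
l(A) = 2 + A
d(m, R) = -1/3 (d(m, R) = 1/(-3) = -1/3)
M = -4 (M = -1/3*12 = -4)
((-4 - 1*2)*(-15))*(-8) + (M - 1334)/(-1851 + 1291) = ((-4 - 1*2)*(-15))*(-8) + (-4 - 1334)/(-1851 + 1291) = ((-4 - 2)*(-15))*(-8) - 1338/(-560) = -6*(-15)*(-8) - 1338*(-1/560) = 90*(-8) + 669/280 = -720 + 669/280 = -200931/280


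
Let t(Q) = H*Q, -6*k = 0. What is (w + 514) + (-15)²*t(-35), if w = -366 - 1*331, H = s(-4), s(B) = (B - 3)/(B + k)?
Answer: -55857/4 ≈ -13964.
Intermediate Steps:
k = 0 (k = -⅙*0 = 0)
s(B) = (-3 + B)/B (s(B) = (B - 3)/(B + 0) = (-3 + B)/B)
H = 7/4 (H = (-3 - 4)/(-4) = -¼*(-7) = 7/4 ≈ 1.7500)
t(Q) = 7*Q/4
w = -697 (w = -366 - 331 = -697)
(w + 514) + (-15)²*t(-35) = (-697 + 514) + (-15)²*((7/4)*(-35)) = -183 + 225*(-245/4) = -183 - 55125/4 = -55857/4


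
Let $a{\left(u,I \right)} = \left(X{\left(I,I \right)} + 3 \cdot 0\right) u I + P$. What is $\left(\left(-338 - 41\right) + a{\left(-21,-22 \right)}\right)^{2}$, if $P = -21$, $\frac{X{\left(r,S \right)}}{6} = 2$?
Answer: $26460736$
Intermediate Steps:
$X{\left(r,S \right)} = 12$ ($X{\left(r,S \right)} = 6 \cdot 2 = 12$)
$a{\left(u,I \right)} = -21 + 12 I u$ ($a{\left(u,I \right)} = \left(12 + 3 \cdot 0\right) u I - 21 = \left(12 + 0\right) u I - 21 = 12 u I - 21 = 12 I u - 21 = -21 + 12 I u$)
$\left(\left(-338 - 41\right) + a{\left(-21,-22 \right)}\right)^{2} = \left(\left(-338 - 41\right) - \left(21 + 264 \left(-21\right)\right)\right)^{2} = \left(\left(-338 - 41\right) + \left(-21 + 5544\right)\right)^{2} = \left(-379 + 5523\right)^{2} = 5144^{2} = 26460736$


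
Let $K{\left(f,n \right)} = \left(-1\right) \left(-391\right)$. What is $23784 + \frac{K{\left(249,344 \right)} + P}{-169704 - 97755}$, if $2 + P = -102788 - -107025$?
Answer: $\frac{2120413410}{89153} \approx 23784.0$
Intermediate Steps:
$K{\left(f,n \right)} = 391$
$P = 4235$ ($P = -2 - -4237 = -2 + \left(-102788 + 107025\right) = -2 + 4237 = 4235$)
$23784 + \frac{K{\left(249,344 \right)} + P}{-169704 - 97755} = 23784 + \frac{391 + 4235}{-169704 - 97755} = 23784 + \frac{4626}{-267459} = 23784 + 4626 \left(- \frac{1}{267459}\right) = 23784 - \frac{1542}{89153} = \frac{2120413410}{89153}$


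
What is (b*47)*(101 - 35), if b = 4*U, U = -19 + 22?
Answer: 37224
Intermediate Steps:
U = 3
b = 12 (b = 4*3 = 12)
(b*47)*(101 - 35) = (12*47)*(101 - 35) = 564*66 = 37224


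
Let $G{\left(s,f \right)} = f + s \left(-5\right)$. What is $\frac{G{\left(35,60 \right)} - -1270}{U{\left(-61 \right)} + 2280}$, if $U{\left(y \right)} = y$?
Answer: $\frac{165}{317} \approx 0.5205$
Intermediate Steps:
$G{\left(s,f \right)} = f - 5 s$
$\frac{G{\left(35,60 \right)} - -1270}{U{\left(-61 \right)} + 2280} = \frac{\left(60 - 175\right) - -1270}{-61 + 2280} = \frac{\left(60 - 175\right) + \left(-758 + 2028\right)}{2219} = \left(-115 + 1270\right) \frac{1}{2219} = 1155 \cdot \frac{1}{2219} = \frac{165}{317}$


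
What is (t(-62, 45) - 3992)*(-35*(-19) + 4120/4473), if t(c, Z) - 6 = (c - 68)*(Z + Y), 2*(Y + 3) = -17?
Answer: -24845044765/4473 ≈ -5.5544e+6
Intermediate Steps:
Y = -23/2 (Y = -3 + (1/2)*(-17) = -3 - 17/2 = -23/2 ≈ -11.500)
t(c, Z) = 6 + (-68 + c)*(-23/2 + Z) (t(c, Z) = 6 + (c - 68)*(Z - 23/2) = 6 + (-68 + c)*(-23/2 + Z))
(t(-62, 45) - 3992)*(-35*(-19) + 4120/4473) = ((788 - 68*45 - 23/2*(-62) + 45*(-62)) - 3992)*(-35*(-19) + 4120/4473) = ((788 - 3060 + 713 - 2790) - 3992)*(665 + 4120*(1/4473)) = (-4349 - 3992)*(665 + 4120/4473) = -8341*2978665/4473 = -24845044765/4473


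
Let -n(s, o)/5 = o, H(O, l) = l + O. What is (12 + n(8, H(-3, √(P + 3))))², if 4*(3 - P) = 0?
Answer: 879 - 270*√6 ≈ 217.64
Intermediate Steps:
P = 3 (P = 3 - ¼*0 = 3 + 0 = 3)
H(O, l) = O + l
n(s, o) = -5*o
(12 + n(8, H(-3, √(P + 3))))² = (12 - 5*(-3 + √(3 + 3)))² = (12 - 5*(-3 + √6))² = (12 + (15 - 5*√6))² = (27 - 5*√6)²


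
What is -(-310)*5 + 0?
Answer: 1550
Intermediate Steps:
-(-310)*5 + 0 = -31*(-50) + 0 = 1550 + 0 = 1550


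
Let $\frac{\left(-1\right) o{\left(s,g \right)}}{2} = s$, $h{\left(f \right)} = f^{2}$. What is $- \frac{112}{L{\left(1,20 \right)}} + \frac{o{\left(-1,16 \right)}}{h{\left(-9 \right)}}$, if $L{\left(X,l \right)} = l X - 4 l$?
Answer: $\frac{766}{405} \approx 1.8914$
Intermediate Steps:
$L{\left(X,l \right)} = - 4 l + X l$ ($L{\left(X,l \right)} = X l - 4 l = - 4 l + X l$)
$o{\left(s,g \right)} = - 2 s$
$- \frac{112}{L{\left(1,20 \right)}} + \frac{o{\left(-1,16 \right)}}{h{\left(-9 \right)}} = - \frac{112}{20 \left(-4 + 1\right)} + \frac{\left(-2\right) \left(-1\right)}{\left(-9\right)^{2}} = - \frac{112}{20 \left(-3\right)} + \frac{2}{81} = - \frac{112}{-60} + 2 \cdot \frac{1}{81} = \left(-112\right) \left(- \frac{1}{60}\right) + \frac{2}{81} = \frac{28}{15} + \frac{2}{81} = \frac{766}{405}$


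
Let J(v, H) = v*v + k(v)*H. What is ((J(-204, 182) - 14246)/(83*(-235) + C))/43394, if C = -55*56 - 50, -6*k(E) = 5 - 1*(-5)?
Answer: -8120/294666957 ≈ -2.7557e-5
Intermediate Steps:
k(E) = -5/3 (k(E) = -(5 - 1*(-5))/6 = -(5 + 5)/6 = -⅙*10 = -5/3)
J(v, H) = v² - 5*H/3 (J(v, H) = v*v - 5*H/3 = v² - 5*H/3)
C = -3130 (C = -3080 - 50 = -3130)
((J(-204, 182) - 14246)/(83*(-235) + C))/43394 = ((((-204)² - 5/3*182) - 14246)/(83*(-235) - 3130))/43394 = (((41616 - 910/3) - 14246)/(-19505 - 3130))*(1/43394) = ((123938/3 - 14246)/(-22635))*(1/43394) = ((81200/3)*(-1/22635))*(1/43394) = -16240/13581*1/43394 = -8120/294666957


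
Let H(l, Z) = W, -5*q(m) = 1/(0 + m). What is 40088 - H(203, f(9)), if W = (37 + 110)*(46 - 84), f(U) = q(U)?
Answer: 45674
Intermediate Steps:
q(m) = -1/(5*m) (q(m) = -1/(5*(0 + m)) = -1/(5*m))
f(U) = -1/(5*U)
W = -5586 (W = 147*(-38) = -5586)
H(l, Z) = -5586
40088 - H(203, f(9)) = 40088 - 1*(-5586) = 40088 + 5586 = 45674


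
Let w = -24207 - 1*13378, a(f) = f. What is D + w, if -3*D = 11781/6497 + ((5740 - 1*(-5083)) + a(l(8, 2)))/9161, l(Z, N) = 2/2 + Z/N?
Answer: -6711245037092/178557051 ≈ -37586.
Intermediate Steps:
l(Z, N) = 1 + Z/N (l(Z, N) = 2*(½) + Z/N = 1 + Z/N)
w = -37585 (w = -24207 - 13378 = -37585)
D = -178275257/178557051 (D = -(11781/6497 + ((5740 - 1*(-5083)) + (2 + 8)/2)/9161)/3 = -(11781*(1/6497) + ((5740 + 5083) + (½)*10)*(1/9161))/3 = -(11781/6497 + (10823 + 5)*(1/9161))/3 = -(11781/6497 + 10828*(1/9161))/3 = -(11781/6497 + 10828/9161)/3 = -⅓*178275257/59519017 = -178275257/178557051 ≈ -0.99842)
D + w = -178275257/178557051 - 37585 = -6711245037092/178557051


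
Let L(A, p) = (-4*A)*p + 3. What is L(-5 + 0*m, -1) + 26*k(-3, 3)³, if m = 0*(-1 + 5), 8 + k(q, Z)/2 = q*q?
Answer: 191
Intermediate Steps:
k(q, Z) = -16 + 2*q² (k(q, Z) = -16 + 2*(q*q) = -16 + 2*q²)
m = 0 (m = 0*4 = 0)
L(A, p) = 3 - 4*A*p (L(A, p) = -4*A*p + 3 = 3 - 4*A*p)
L(-5 + 0*m, -1) + 26*k(-3, 3)³ = (3 - 4*(-5 + 0*0)*(-1)) + 26*(-16 + 2*(-3)²)³ = (3 - 4*(-5 + 0)*(-1)) + 26*(-16 + 2*9)³ = (3 - 4*(-5)*(-1)) + 26*(-16 + 18)³ = (3 - 20) + 26*2³ = -17 + 26*8 = -17 + 208 = 191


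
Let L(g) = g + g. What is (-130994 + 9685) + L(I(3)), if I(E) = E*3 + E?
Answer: -121285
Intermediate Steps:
I(E) = 4*E (I(E) = 3*E + E = 4*E)
L(g) = 2*g
(-130994 + 9685) + L(I(3)) = (-130994 + 9685) + 2*(4*3) = -121309 + 2*12 = -121309 + 24 = -121285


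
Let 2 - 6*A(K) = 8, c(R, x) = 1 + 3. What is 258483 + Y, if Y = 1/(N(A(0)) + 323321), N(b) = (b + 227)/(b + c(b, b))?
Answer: 250777363290/970189 ≈ 2.5848e+5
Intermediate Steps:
c(R, x) = 4
A(K) = -1 (A(K) = 1/3 - 1/6*8 = 1/3 - 4/3 = -1)
N(b) = (227 + b)/(4 + b) (N(b) = (b + 227)/(b + 4) = (227 + b)/(4 + b))
Y = 3/970189 (Y = 1/((227 - 1)/(4 - 1) + 323321) = 1/(226/3 + 323321) = 1/(970189/3) = 3/970189 ≈ 3.0922e-6)
258483 + Y = 258483 + 3/970189 = 250777363290/970189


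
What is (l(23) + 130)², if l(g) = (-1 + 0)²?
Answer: 17161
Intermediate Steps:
l(g) = 1 (l(g) = (-1)² = 1)
(l(23) + 130)² = (1 + 130)² = 131² = 17161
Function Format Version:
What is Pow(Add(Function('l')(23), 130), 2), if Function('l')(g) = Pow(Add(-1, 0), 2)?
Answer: 17161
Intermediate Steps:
Function('l')(g) = 1 (Function('l')(g) = Pow(-1, 2) = 1)
Pow(Add(Function('l')(23), 130), 2) = Pow(Add(1, 130), 2) = Pow(131, 2) = 17161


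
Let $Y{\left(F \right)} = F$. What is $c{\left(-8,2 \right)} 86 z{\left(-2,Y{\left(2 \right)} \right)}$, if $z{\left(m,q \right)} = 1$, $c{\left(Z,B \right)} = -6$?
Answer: $-516$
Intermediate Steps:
$c{\left(-8,2 \right)} 86 z{\left(-2,Y{\left(2 \right)} \right)} = \left(-6\right) 86 \cdot 1 = \left(-516\right) 1 = -516$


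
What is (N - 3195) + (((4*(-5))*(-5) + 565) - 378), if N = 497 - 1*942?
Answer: -3353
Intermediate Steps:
N = -445 (N = 497 - 942 = -445)
(N - 3195) + (((4*(-5))*(-5) + 565) - 378) = (-445 - 3195) + (((4*(-5))*(-5) + 565) - 378) = -3640 + ((-20*(-5) + 565) - 378) = -3640 + ((100 + 565) - 378) = -3640 + (665 - 378) = -3640 + 287 = -3353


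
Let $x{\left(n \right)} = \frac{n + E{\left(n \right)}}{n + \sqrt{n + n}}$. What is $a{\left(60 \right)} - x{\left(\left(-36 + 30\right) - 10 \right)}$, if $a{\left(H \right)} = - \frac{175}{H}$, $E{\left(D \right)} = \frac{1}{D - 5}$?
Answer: $- \frac{2879}{756} - \frac{337 i \sqrt{2}}{1512} \approx -3.8082 - 0.31521 i$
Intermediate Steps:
$E{\left(D \right)} = \frac{1}{-5 + D}$
$x{\left(n \right)} = \frac{n + \frac{1}{-5 + n}}{n + \sqrt{2} \sqrt{n}}$ ($x{\left(n \right)} = \frac{n + \frac{1}{-5 + n}}{n + \sqrt{n + n}} = \frac{n + \frac{1}{-5 + n}}{n + \sqrt{2 n}} = \frac{n + \frac{1}{-5 + n}}{n + \sqrt{2} \sqrt{n}}$)
$a{\left(60 \right)} - x{\left(\left(-36 + 30\right) - 10 \right)} = - \frac{175}{60} - \frac{1 + \left(\left(-36 + 30\right) - 10\right) \left(-5 + \left(\left(-36 + 30\right) - 10\right)\right)}{\left(-5 + \left(\left(-36 + 30\right) - 10\right)\right) \left(\left(\left(-36 + 30\right) - 10\right) + \sqrt{2} \sqrt{\left(-36 + 30\right) - 10}\right)} = \left(-175\right) \frac{1}{60} - \frac{1 + \left(-6 - 10\right) \left(-5 - 16\right)}{\left(-5 - 16\right) \left(\left(-6 - 10\right) + \sqrt{2} \sqrt{-6 - 10}\right)} = - \frac{35}{12} - \frac{1 - 16 \left(-5 - 16\right)}{\left(-5 - 16\right) \left(-16 + \sqrt{2} \sqrt{-16}\right)} = - \frac{35}{12} - \frac{1 - -336}{\left(-21\right) \left(-16 + \sqrt{2} \cdot 4 i\right)} = - \frac{35}{12} - - \frac{1 + 336}{21 \left(-16 + 4 i \sqrt{2}\right)} = - \frac{35}{12} - \left(- \frac{1}{21}\right) \frac{1}{-16 + 4 i \sqrt{2}} \cdot 337 = - \frac{35}{12} - - \frac{337}{21 \left(-16 + 4 i \sqrt{2}\right)} = - \frac{35}{12} + \frac{337}{21 \left(-16 + 4 i \sqrt{2}\right)}$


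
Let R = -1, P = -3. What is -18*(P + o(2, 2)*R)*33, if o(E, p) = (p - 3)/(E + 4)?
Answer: 1683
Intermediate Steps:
o(E, p) = (-3 + p)/(4 + E)
-18*(P + o(2, 2)*R)*33 = -18*(-3 + ((-3 + 2)/(4 + 2))*(-1))*33 = -18*(-3 + (-1/6)*(-1))*33 = -18*(-3 + ((1/6)*(-1))*(-1))*33 = -18*(-3 - 1/6*(-1))*33 = -18*(-3 + 1/6)*33 = -18*(-17/6)*33 = 51*33 = 1683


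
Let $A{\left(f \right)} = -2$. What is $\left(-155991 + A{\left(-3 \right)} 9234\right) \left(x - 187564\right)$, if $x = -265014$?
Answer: $78956305302$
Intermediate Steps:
$\left(-155991 + A{\left(-3 \right)} 9234\right) \left(x - 187564\right) = \left(-155991 - 18468\right) \left(-265014 - 187564\right) = \left(-155991 - 18468\right) \left(-452578\right) = \left(-174459\right) \left(-452578\right) = 78956305302$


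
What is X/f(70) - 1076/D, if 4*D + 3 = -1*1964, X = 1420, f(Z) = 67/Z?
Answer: 195808168/131789 ≈ 1485.8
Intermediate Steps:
D = -1967/4 (D = -¾ + (-1*1964)/4 = -¾ + (¼)*(-1964) = -¾ - 491 = -1967/4 ≈ -491.75)
X/f(70) - 1076/D = 1420/((67/70)) - 1076/(-1967/4) = 1420/((67*(1/70))) - 1076*(-4/1967) = 1420/(67/70) + 4304/1967 = 1420*(70/67) + 4304/1967 = 99400/67 + 4304/1967 = 195808168/131789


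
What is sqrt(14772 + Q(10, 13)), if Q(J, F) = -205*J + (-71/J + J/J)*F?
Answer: sqrt(1264270)/10 ≈ 112.44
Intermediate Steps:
Q(J, F) = -205*J + F*(1 - 71/J) (Q(J, F) = -205*J + (-71/J + 1)*F = -205*J + (1 - 71/J)*F = -205*J + F*(1 - 71/J))
sqrt(14772 + Q(10, 13)) = sqrt(14772 + (13 - 205*10 - 71*13/10)) = sqrt(14772 + (13 - 2050 - 71*13*1/10)) = sqrt(14772 + (13 - 2050 - 923/10)) = sqrt(14772 - 21293/10) = sqrt(126427/10) = sqrt(1264270)/10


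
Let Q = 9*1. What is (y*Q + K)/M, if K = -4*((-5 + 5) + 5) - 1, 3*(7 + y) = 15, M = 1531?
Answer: -39/1531 ≈ -0.025474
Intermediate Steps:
y = -2 (y = -7 + (⅓)*15 = -7 + 5 = -2)
Q = 9
K = -21 (K = -4*(0 + 5) - 1 = -4*5 - 1 = -20 - 1 = -21)
(y*Q + K)/M = (-2*9 - 21)/1531 = (-18 - 21)*(1/1531) = -39*1/1531 = -39/1531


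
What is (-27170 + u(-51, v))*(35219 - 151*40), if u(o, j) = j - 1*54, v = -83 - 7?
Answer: -796995206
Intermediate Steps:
v = -90
u(o, j) = -54 + j (u(o, j) = j - 54 = -54 + j)
(-27170 + u(-51, v))*(35219 - 151*40) = (-27170 + (-54 - 90))*(35219 - 151*40) = (-27170 - 144)*(35219 - 6040) = -27314*29179 = -796995206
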